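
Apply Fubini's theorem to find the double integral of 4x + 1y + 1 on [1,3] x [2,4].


By Fubini, integrate in x first, then y.
Step 1: Fix y, integrate over x in [1,3]:
  integral(4x + 1y + 1, x=1..3)
  = 4*(3^2 - 1^2)/2 + (1y + 1)*(3 - 1)
  = 16 + (1y + 1)*2
  = 16 + 2y + 2
  = 18 + 2y
Step 2: Integrate over y in [2,4]:
  integral(18 + 2y, y=2..4)
  = 18*2 + 2*(4^2 - 2^2)/2
  = 36 + 12
  = 48


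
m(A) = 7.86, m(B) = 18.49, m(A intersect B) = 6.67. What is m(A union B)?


By inclusion-exclusion: m(A u B) = m(A) + m(B) - m(A n B)
= 7.86 + 18.49 - 6.67
= 19.68


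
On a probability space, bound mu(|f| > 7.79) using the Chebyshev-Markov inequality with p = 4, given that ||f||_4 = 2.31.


Chebyshev/Markov inequality: mu(|f| > eps) <= (||f||_p / eps)^p
Step 1: ||f||_4 / eps = 2.31 / 7.79 = 0.296534
Step 2: Raise to power p = 4:
  (0.296534)^4 = 0.007732
Step 3: Therefore mu(|f| > 7.79) <= 0.007732


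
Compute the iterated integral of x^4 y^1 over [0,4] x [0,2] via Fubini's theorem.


By Fubini's theorem, the double integral factors as a product of single integrals:
Step 1: integral_0^4 x^4 dx = [x^5/5] from 0 to 4
     = 4^5/5 = 204.8
Step 2: integral_0^2 y^1 dy = [y^2/2] from 0 to 2
     = 2^2/2 = 2
Step 3: Double integral = 204.8 * 2 = 409.6


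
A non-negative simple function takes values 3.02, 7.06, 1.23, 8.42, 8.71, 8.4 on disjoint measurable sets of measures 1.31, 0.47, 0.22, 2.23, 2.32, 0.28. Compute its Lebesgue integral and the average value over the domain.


Step 1: Integral = sum(value_i * measure_i)
= 3.02*1.31 + 7.06*0.47 + 1.23*0.22 + 8.42*2.23 + 8.71*2.32 + 8.4*0.28
= 3.9562 + 3.3182 + 0.2706 + 18.7766 + 20.2072 + 2.352
= 48.8808
Step 2: Total measure of domain = 1.31 + 0.47 + 0.22 + 2.23 + 2.32 + 0.28 = 6.83
Step 3: Average value = 48.8808 / 6.83 = 7.156779


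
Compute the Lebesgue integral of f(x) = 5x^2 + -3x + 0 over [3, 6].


The Lebesgue integral of a Riemann-integrable function agrees with the Riemann integral.
Antiderivative F(x) = (5/3)x^3 + (-3/2)x^2 + 0x
F(6) = (5/3)*6^3 + (-3/2)*6^2 + 0*6
     = (5/3)*216 + (-3/2)*36 + 0*6
     = 360 + -54 + 0
     = 306
F(3) = 31.5
Integral = F(6) - F(3) = 306 - 31.5 = 274.5


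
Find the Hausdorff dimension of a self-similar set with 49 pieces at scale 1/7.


For a self-similar set with N copies scaled by 1/r:
dim_H = log(N)/log(r) = log(49)/log(7)
= 3.89182/1.94591
= 2


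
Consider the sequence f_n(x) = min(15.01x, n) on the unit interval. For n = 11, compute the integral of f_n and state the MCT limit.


f(x) = 15.01x on [0,1]; f_n(x) = min(15.01x, n). At n = 11:
Step 1: f(x) reaches 11 at x = 11/15.01 = 0.732845
Step 2: integral(f_11) = integral(15.01x, 0, 0.732845) + integral(11, 0.732845, 1)
       = 15.01*0.732845^2/2 + 11*(1 - 0.732845)
       = 4.030646 + 2.938708
       = 6.969354
Step 3: As n -> infinity, f_n increases to f, so by MCT integral(f_n) -> integral(f) = 15.01/2 = 7.505.
Convergence: integral(f_11) = 6.969354 -> 7.505 as n -> infinity


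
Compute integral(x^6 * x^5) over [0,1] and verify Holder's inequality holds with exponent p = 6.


Step 1: Exact integral of f*g = integral(x^11, 0, 1) = 1/12
     = 0.083333
Step 2: Holder bound with p=6, q=1.2:
  ||f||_p = (integral x^36 dx)^(1/6) = (1/37)^(1/6) = 0.547814
  ||g||_q = (integral x^6 dx)^(1/1.2) = (1/7)^(1/1.2) = 0.197584
Step 3: Holder bound = ||f||_p * ||g||_q = 0.547814 * 0.197584 = 0.108239
Verification: 0.083333 <= 0.108239 (Holder holds)


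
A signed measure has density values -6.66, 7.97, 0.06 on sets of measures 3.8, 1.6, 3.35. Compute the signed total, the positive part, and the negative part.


Step 1: Compute signed measure on each set:
  Set 1: -6.66 * 3.8 = -25.308
  Set 2: 7.97 * 1.6 = 12.752
  Set 3: 0.06 * 3.35 = 0.201
Step 2: Total signed measure = (-25.308) + (12.752) + (0.201)
     = -12.355
Step 3: Positive part mu+(X) = sum of positive contributions = 12.953
Step 4: Negative part mu-(X) = |sum of negative contributions| = 25.308


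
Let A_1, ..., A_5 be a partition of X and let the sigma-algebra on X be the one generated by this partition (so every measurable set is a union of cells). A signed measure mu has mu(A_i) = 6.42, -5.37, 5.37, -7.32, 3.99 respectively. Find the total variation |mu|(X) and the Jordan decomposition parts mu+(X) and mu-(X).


Step 1: Every measurable set is a union of atoms (the cells / points), so a Hahn decomposition is
  obtained by grouping atoms by sign: P = union of atoms with mu > 0, N = union of the remaining atoms.
  Atoms in P (indices): 1, 3, 5;  atoms in N (indices): 2, 4
  Positive values: 6.42, 5.37, 3.99
  Negative values: -5.37, -7.32
Step 2: mu+(X) = mu(P) = sum of positive atom values = 15.78
Step 3: mu-(X) = -mu(N) = sum of |negative atom values| = 12.69
Step 4: |mu|(X) = mu+(X) + mu-(X) = 15.78 + 12.69 = 28.47


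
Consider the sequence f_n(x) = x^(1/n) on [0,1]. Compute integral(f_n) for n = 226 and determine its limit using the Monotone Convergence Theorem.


At n = 226: f_226(x) = x^(1/226).
Step 1: integral(x^(1/226), 0, 1) = [x^(1/226+1) / (1/226+1)] from 0 to 1
     = 1 / (1/226 + 1) = 1 / ((226+1)/226) = 226/(226+1)
     = 226/227 = 0.995595
Step 2: As n -> infinity, f_n(x) = x^(1/n) -> 1 for x in (0,1], and f_n is increasing in n.
By MCT, lim_n integral(f_n) = integral(lim_n f_n) = integral(1, 0, 1) = 1.
Step 3: Verify convergence: 226/227 = 0.995595 -> 1


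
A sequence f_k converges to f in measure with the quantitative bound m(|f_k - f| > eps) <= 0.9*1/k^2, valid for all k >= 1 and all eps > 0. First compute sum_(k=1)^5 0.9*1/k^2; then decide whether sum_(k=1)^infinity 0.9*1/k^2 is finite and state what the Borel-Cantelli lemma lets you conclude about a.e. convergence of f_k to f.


Step 1: List the terms 0.9*1/k^2 for k = 1 to 5:
  k=1: 0.9
  k=2: 0.225
  k=3: 0.1
  k=4: 0.05625
  k=5: 0.036
Step 2: Partial sum = 0.9 + 0.225 + 0.1 + 0.05625 + 0.036
     = 1.31725
Step 3: The full series sum_(k>=1) 0.9*1/k^2 converges (p-series with p = 2 > 1; a constant multiple of a convergent series converges).
Step 4: Fix eps > 0. Since sum_k m(|f_k - f| > eps) < infinity, the Borel-Cantelli lemma gives
        m(limsup_k {|f_k - f| > eps}) = 0, i.e. for a.e. x, |f_k(x) - f(x)| <= eps for all large k.
        Applying this with eps = 1/j for j = 1, 2, ... and intersecting the countably many full-measure sets,
        for a.e. x we get limsup_k |f_k(x) - f(x)| <= 1/j for every j, hence f_k -> f almost everywhere.
Conclusion: series converges; Borel-Cantelli yields f_k -> f a.e.


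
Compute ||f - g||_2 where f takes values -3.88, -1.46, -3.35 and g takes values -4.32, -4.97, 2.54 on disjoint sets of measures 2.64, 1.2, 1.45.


Step 1: Compute differences f_i - g_i:
  -3.88 - -4.32 = 0.44
  -1.46 - -4.97 = 3.51
  -3.35 - 2.54 = -5.89
Step 2: Compute |diff|^2 * measure for each set:
  |0.44|^2 * 2.64 = 0.1936 * 2.64 = 0.511104
  |3.51|^2 * 1.2 = 12.3201 * 1.2 = 14.78412
  |-5.89|^2 * 1.45 = 34.6921 * 1.45 = 50.303545
Step 3: Sum = 65.598769
Step 4: ||f-g||_2 = (65.598769)^(1/2) = 8.099307


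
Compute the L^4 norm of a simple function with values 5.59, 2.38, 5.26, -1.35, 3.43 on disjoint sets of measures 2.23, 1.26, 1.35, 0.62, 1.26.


Step 1: Compute |f_i|^4 for each value:
  |5.59|^4 = 976.443754
  |2.38|^4 = 32.085427
  |5.26|^4 = 765.49609
  |-1.35|^4 = 3.321506
  |3.43|^4 = 138.412872
Step 2: Multiply by measures and sum:
  976.443754 * 2.23 = 2177.469571
  32.085427 * 1.26 = 40.427638
  765.49609 * 1.35 = 1033.419721
  3.321506 * 0.62 = 2.059334
  138.412872 * 1.26 = 174.400219
Sum = 2177.469571 + 40.427638 + 1033.419721 + 2.059334 + 174.400219 = 3427.776483
Step 3: Take the p-th root:
||f||_4 = (3427.776483)^(1/4) = 7.651615


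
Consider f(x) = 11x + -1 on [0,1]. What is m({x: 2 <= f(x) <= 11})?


f^(-1)([2, 11]) = {x : 2 <= 11x + -1 <= 11}
Solving: (2 - -1)/11 <= x <= (11 - -1)/11
= [0.272727, 1.090909]
Intersecting with [0,1]: [0.272727, 1]
Measure = 1 - 0.272727 = 0.727273


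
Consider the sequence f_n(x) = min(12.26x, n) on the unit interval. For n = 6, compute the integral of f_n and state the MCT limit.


f(x) = 12.26x on [0,1]; f_n(x) = min(12.26x, n). At n = 6:
Step 1: f(x) reaches 6 at x = 6/12.26 = 0.489396
Step 2: integral(f_6) = integral(12.26x, 0, 0.489396) + integral(6, 0.489396, 1)
       = 12.26*0.489396^2/2 + 6*(1 - 0.489396)
       = 1.468189 + 3.063622
       = 4.531811
Step 3: As n -> infinity, f_n increases to f, so by MCT integral(f_n) -> integral(f) = 12.26/2 = 6.13.
Convergence: integral(f_6) = 4.531811 -> 6.13 as n -> infinity


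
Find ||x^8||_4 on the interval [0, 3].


Step 1: ||f||_4 = (integral_0^3 |x^8|^4 dx)^(1/4)
     = (integral_0^3 x^32 dx)^(1/4)
Step 2: integral_0^3 x^32 dx = [x^33/(33)] from 0 to 3 = 3^33/33
     = 5559060566555523/33 = 1.684564e+14
Step 3: ||f||_4 = (1.684564e+14)^(1/4) = 3602.648294


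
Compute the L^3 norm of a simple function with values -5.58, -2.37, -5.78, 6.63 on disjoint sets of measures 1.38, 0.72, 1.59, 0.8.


Step 1: Compute |f_i|^3 for each value:
  |-5.58|^3 = 173.741112
  |-2.37|^3 = 13.312053
  |-5.78|^3 = 193.100552
  |6.63|^3 = 291.434247
Step 2: Multiply by measures and sum:
  173.741112 * 1.38 = 239.762735
  13.312053 * 0.72 = 9.584678
  193.100552 * 1.59 = 307.029878
  291.434247 * 0.8 = 233.147398
Sum = 239.762735 + 9.584678 + 307.029878 + 233.147398 = 789.524688
Step 3: Take the p-th root:
||f||_3 = (789.524688)^(1/3) = 9.242481


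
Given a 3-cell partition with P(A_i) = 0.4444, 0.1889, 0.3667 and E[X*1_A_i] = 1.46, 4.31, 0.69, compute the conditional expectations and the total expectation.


For each cell A_i: E[X|A_i] = E[X*1_A_i] / P(A_i)
Step 1: E[X|A_1] = 1.46 / 0.4444 = 3.285329
Step 2: E[X|A_2] = 4.31 / 0.1889 = 22.816305
Step 3: E[X|A_3] = 0.69 / 0.3667 = 1.881647
Verification: E[X] = sum E[X*1_A_i] = 1.46 + 4.31 + 0.69 = 6.46


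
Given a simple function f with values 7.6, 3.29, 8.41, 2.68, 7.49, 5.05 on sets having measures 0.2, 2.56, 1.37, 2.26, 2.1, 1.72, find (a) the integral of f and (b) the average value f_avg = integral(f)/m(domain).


Step 1: Integral = sum(value_i * measure_i)
= 7.6*0.2 + 3.29*2.56 + 8.41*1.37 + 2.68*2.26 + 7.49*2.1 + 5.05*1.72
= 1.52 + 8.4224 + 11.5217 + 6.0568 + 15.729 + 8.686
= 51.9359
Step 2: Total measure of domain = 0.2 + 2.56 + 1.37 + 2.26 + 2.1 + 1.72 = 10.21
Step 3: Average value = 51.9359 / 10.21 = 5.086768


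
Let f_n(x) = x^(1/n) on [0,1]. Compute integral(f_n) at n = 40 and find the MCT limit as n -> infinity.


At n = 40: f_40(x) = x^(1/40).
Step 1: integral(x^(1/40), 0, 1) = [x^(1/40+1) / (1/40+1)] from 0 to 1
     = 1 / (1/40 + 1) = 1 / ((40+1)/40) = 40/(40+1)
     = 40/41 = 0.97561
Step 2: As n -> infinity, f_n(x) = x^(1/n) -> 1 for x in (0,1], and f_n is increasing in n.
By MCT, lim_n integral(f_n) = integral(lim_n f_n) = integral(1, 0, 1) = 1.
Step 3: Verify convergence: 40/41 = 0.97561 -> 1


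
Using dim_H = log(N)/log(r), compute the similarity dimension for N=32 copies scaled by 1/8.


For a self-similar set with N copies scaled by 1/r:
dim_H = log(N)/log(r) = log(32)/log(8)
= 3.465736/2.079442
= 1.666667


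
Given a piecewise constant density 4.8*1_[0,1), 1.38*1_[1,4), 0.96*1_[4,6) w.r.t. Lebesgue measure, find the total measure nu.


Integrate each piece of the Radon-Nikodym derivative:
Step 1: integral_0^1 4.8 dx = 4.8*(1-0) = 4.8*1 = 4.8
Step 2: integral_1^4 1.38 dx = 1.38*(4-1) = 1.38*3 = 4.14
Step 3: integral_4^6 0.96 dx = 0.96*(6-4) = 0.96*2 = 1.92
Total: 4.8 + 4.14 + 1.92 = 10.86


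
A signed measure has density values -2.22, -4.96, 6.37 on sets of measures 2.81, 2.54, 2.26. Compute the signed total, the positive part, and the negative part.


Step 1: Compute signed measure on each set:
  Set 1: -2.22 * 2.81 = -6.2382
  Set 2: -4.96 * 2.54 = -12.5984
  Set 3: 6.37 * 2.26 = 14.3962
Step 2: Total signed measure = (-6.2382) + (-12.5984) + (14.3962)
     = -4.4404
Step 3: Positive part mu+(X) = sum of positive contributions = 14.3962
Step 4: Negative part mu-(X) = |sum of negative contributions| = 18.8366


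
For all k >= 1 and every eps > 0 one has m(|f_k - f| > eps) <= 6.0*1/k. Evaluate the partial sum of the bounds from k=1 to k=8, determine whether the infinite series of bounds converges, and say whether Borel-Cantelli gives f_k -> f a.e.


Step 1: List the terms 6.0*1/k for k = 1 to 8:
  k=1: 6
  k=2: 3
  k=3: 2
  k=4: 1.5
  k=5: 1.2
  k=6: 1
  k=7: 0.857143
  k=8: 0.75
Step 2: Partial sum = 6 + 3 + 2 + 1.5 + 1.2 + 1 + 0.857143 + 0.75
     = 16.307143
Step 3: The full series sum_(k>=1) 6.0*1/k diverges (harmonic series, p = 1; a nonzero constant multiple of a divergent series diverges).
Step 4: The (first) Borel-Cantelli lemma requires a summable sequence of measures, so it does not apply here;
        from this bound alone no conclusion about a.e. convergence can be drawn (convergence in measure still
        gives an a.e.-convergent subsequence, but not a.e. convergence of the whole sequence).
Conclusion: series diverges; Borel-Cantelli is inconclusive about a.e. convergence of f_k.


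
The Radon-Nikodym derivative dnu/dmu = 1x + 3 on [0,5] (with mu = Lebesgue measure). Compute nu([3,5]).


nu(A) = integral_A (dnu/dmu) dmu = integral_3^5 (1x + 3) dx
Step 1: Antiderivative F(x) = (1/2)x^2 + 3x
Step 2: F(5) = (1/2)*5^2 + 3*5 = 12.5 + 15 = 27.5
Step 3: F(3) = (1/2)*3^2 + 3*3 = 4.5 + 9 = 13.5
Step 4: nu([3,5]) = F(5) - F(3) = 27.5 - 13.5 = 14


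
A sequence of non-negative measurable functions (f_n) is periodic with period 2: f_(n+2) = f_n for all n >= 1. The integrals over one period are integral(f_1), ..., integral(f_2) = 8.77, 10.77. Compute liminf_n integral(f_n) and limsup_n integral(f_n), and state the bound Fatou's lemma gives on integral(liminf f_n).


The sequence (integral(f_n)) is periodic with period 2, repeating the values 8.77, 10.77 indefinitely.
Step 1: For a periodic sequence, every tail (a_m, a_(m+1), ...) contains all 2 period values infinitely often.
Step 2: Hence inf of every tail = min of the period values = min(8.77, 10.77) = 8.77.
        liminf_n integral(f_n) = sup over m of (inf of tail from m) = 8.77.
Step 3: Similarly sup of every tail = max of the period values = 10.77.
        limsup_n integral(f_n) = 10.77.
Step 4: Fatou's lemma: integral(liminf_n f_n) <= liminf_n integral(f_n) = 8.77.
        So the integral of the pointwise liminf is at most 8.77.


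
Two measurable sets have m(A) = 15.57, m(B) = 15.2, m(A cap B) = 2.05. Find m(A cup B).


By inclusion-exclusion: m(A u B) = m(A) + m(B) - m(A n B)
= 15.57 + 15.2 - 2.05
= 28.72


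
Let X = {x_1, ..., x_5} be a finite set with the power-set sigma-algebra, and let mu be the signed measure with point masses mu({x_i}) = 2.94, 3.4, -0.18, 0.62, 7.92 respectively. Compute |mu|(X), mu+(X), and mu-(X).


Step 1: Every measurable set is a union of atoms (the cells / points), so a Hahn decomposition is
  obtained by grouping atoms by sign: P = union of atoms with mu > 0, N = union of the remaining atoms.
  Atoms in P (indices): 1, 2, 4, 5;  atoms in N (indices): 3
  Positive values: 2.94, 3.4, 0.62, 7.92
  Negative values: -0.18
Step 2: mu+(X) = mu(P) = sum of positive atom values = 14.88
Step 3: mu-(X) = -mu(N) = sum of |negative atom values| = 0.18
Step 4: |mu|(X) = mu+(X) + mu-(X) = 14.88 + 0.18 = 15.06


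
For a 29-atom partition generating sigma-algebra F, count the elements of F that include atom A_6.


Each element of F is a union of some subset S of the 29 atoms.
The element contains A_6 iff A_6 is in S.
So we count subsets S of {A_1,...,A_29} with A_6 in S: choose freely among the other 28 atoms.
Count = 2^(29-1) = 2^28 = 268435456.


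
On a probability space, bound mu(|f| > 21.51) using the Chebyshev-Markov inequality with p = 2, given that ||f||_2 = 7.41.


Chebyshev/Markov inequality: mu(|f| > eps) <= (||f||_p / eps)^p
Step 1: ||f||_2 / eps = 7.41 / 21.51 = 0.344491
Step 2: Raise to power p = 2:
  (0.344491)^2 = 0.118674
Step 3: Therefore mu(|f| > 21.51) <= 0.118674


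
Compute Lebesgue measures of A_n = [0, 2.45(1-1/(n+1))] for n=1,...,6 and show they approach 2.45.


By continuity of measure from below: if A_n increases to A, then m(A_n) -> m(A).
Here A = [0, 2.45], so m(A) = 2.45
Step 1: a_1 = 2.45*(1 - 1/2) = 1.225, m(A_1) = 1.225
Step 2: a_2 = 2.45*(1 - 1/3) = 1.6333, m(A_2) = 1.6333
Step 3: a_3 = 2.45*(1 - 1/4) = 1.8375, m(A_3) = 1.8375
Step 4: a_4 = 2.45*(1 - 1/5) = 1.96, m(A_4) = 1.96
Step 5: a_5 = 2.45*(1 - 1/6) = 2.0417, m(A_5) = 2.0417
Step 6: a_6 = 2.45*(1 - 1/7) = 2.1, m(A_6) = 2.1
Limit: m(A_n) -> m([0,2.45]) = 2.45


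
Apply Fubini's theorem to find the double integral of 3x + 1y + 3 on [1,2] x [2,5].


By Fubini, integrate in x first, then y.
Step 1: Fix y, integrate over x in [1,2]:
  integral(3x + 1y + 3, x=1..2)
  = 3*(2^2 - 1^2)/2 + (1y + 3)*(2 - 1)
  = 4.5 + (1y + 3)*1
  = 4.5 + 1y + 3
  = 7.5 + 1y
Step 2: Integrate over y in [2,5]:
  integral(7.5 + 1y, y=2..5)
  = 7.5*3 + 1*(5^2 - 2^2)/2
  = 22.5 + 10.5
  = 33


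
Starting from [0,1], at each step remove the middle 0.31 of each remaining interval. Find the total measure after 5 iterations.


Step 1: At each step, fraction remaining = 1 - 0.31 = 0.69
Step 2: After 5 steps, measure = (0.69)^5
Step 3: Computing the power step by step:
  After step 1: 0.69
  After step 2: 0.4761
  After step 3: 0.328509
  After step 4: 0.226671
  After step 5: 0.156403
Result = 0.156403


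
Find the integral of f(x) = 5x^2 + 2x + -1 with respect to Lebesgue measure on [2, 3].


The Lebesgue integral of a Riemann-integrable function agrees with the Riemann integral.
Antiderivative F(x) = (5/3)x^3 + (2/2)x^2 + -1x
F(3) = (5/3)*3^3 + (2/2)*3^2 + -1*3
     = (5/3)*27 + (2/2)*9 + -1*3
     = 45 + 9 + -3
     = 51
F(2) = 15.333333
Integral = F(3) - F(2) = 51 - 15.333333 = 35.666667


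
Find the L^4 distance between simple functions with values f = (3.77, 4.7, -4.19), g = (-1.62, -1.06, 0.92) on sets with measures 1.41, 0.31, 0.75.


Step 1: Compute differences f_i - g_i:
  3.77 - -1.62 = 5.39
  4.7 - -1.06 = 5.76
  -4.19 - 0.92 = -5.11
Step 2: Compute |diff|^4 * measure for each set:
  |5.39|^4 * 1.41 = 844.024514 * 1.41 = 1190.074565
  |5.76|^4 * 0.31 = 1100.753142 * 0.31 = 341.233474
  |-5.11|^4 * 0.75 = 681.841766 * 0.75 = 511.381325
Step 3: Sum = 2042.689364
Step 4: ||f-g||_4 = (2042.689364)^(1/4) = 6.722806


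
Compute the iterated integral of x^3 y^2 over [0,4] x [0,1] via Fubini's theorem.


By Fubini's theorem, the double integral factors as a product of single integrals:
Step 1: integral_0^4 x^3 dx = [x^4/4] from 0 to 4
     = 4^4/4 = 64
Step 2: integral_0^1 y^2 dy = [y^3/3] from 0 to 1
     = 1^3/3 = 0.333333
Step 3: Double integral = 64 * 0.333333 = 21.333333


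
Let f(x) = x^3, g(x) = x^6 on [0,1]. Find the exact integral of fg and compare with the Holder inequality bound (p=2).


Step 1: Exact integral of f*g = integral(x^9, 0, 1) = 1/10
     = 0.1
Step 2: Holder bound with p=2, q=2:
  ||f||_p = (integral x^6 dx)^(1/2) = (1/7)^(1/2) = 0.377964
  ||g||_q = (integral x^12 dx)^(1/2) = (1/13)^(1/2) = 0.27735
Step 3: Holder bound = ||f||_p * ||g||_q = 0.377964 * 0.27735 = 0.104828
Verification: 0.1 <= 0.104828 (Holder holds)


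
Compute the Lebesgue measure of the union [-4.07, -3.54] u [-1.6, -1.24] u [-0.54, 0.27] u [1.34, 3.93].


For pairwise disjoint intervals, m(union) = sum of lengths.
= (-3.54 - -4.07) + (-1.24 - -1.6) + (0.27 - -0.54) + (3.93 - 1.34)
= 0.53 + 0.36 + 0.81 + 2.59
= 4.29


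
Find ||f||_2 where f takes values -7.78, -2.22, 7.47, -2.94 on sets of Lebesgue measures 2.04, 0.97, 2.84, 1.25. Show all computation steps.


Step 1: Compute |f_i|^2 for each value:
  |-7.78|^2 = 60.5284
  |-2.22|^2 = 4.9284
  |7.47|^2 = 55.8009
  |-2.94|^2 = 8.6436
Step 2: Multiply by measures and sum:
  60.5284 * 2.04 = 123.477936
  4.9284 * 0.97 = 4.780548
  55.8009 * 2.84 = 158.474556
  8.6436 * 1.25 = 10.8045
Sum = 123.477936 + 4.780548 + 158.474556 + 10.8045 = 297.53754
Step 3: Take the p-th root:
||f||_2 = (297.53754)^(1/2) = 17.249277


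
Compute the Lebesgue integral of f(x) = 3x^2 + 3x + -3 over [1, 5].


The Lebesgue integral of a Riemann-integrable function agrees with the Riemann integral.
Antiderivative F(x) = (3/3)x^3 + (3/2)x^2 + -3x
F(5) = (3/3)*5^3 + (3/2)*5^2 + -3*5
     = (3/3)*125 + (3/2)*25 + -3*5
     = 125 + 37.5 + -15
     = 147.5
F(1) = -0.5
Integral = F(5) - F(1) = 147.5 - -0.5 = 148


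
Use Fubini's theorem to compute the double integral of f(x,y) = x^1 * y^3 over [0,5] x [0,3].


By Fubini's theorem, the double integral factors as a product of single integrals:
Step 1: integral_0^5 x^1 dx = [x^2/2] from 0 to 5
     = 5^2/2 = 12.5
Step 2: integral_0^3 y^3 dy = [y^4/4] from 0 to 3
     = 3^4/4 = 20.25
Step 3: Double integral = 12.5 * 20.25 = 253.125


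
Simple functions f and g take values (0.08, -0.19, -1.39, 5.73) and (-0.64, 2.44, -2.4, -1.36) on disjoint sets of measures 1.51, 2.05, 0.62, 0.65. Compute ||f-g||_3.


Step 1: Compute differences f_i - g_i:
  0.08 - -0.64 = 0.72
  -0.19 - 2.44 = -2.63
  -1.39 - -2.4 = 1.01
  5.73 - -1.36 = 7.09
Step 2: Compute |diff|^3 * measure for each set:
  |0.72|^3 * 1.51 = 0.373248 * 1.51 = 0.563604
  |-2.63|^3 * 2.05 = 18.191447 * 2.05 = 37.292466
  |1.01|^3 * 0.62 = 1.030301 * 0.62 = 0.638787
  |7.09|^3 * 0.65 = 356.400829 * 0.65 = 231.660539
Step 3: Sum = 270.155396
Step 4: ||f-g||_3 = (270.155396)^(1/3) = 6.464544


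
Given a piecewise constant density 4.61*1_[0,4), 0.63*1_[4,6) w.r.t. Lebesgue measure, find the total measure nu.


Integrate each piece of the Radon-Nikodym derivative:
Step 1: integral_0^4 4.61 dx = 4.61*(4-0) = 4.61*4 = 18.44
Step 2: integral_4^6 0.63 dx = 0.63*(6-4) = 0.63*2 = 1.26
Total: 18.44 + 1.26 = 19.7


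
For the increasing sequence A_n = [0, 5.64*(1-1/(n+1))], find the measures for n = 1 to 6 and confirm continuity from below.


By continuity of measure from below: if A_n increases to A, then m(A_n) -> m(A).
Here A = [0, 5.64], so m(A) = 5.64
Step 1: a_1 = 5.64*(1 - 1/2) = 2.82, m(A_1) = 2.82
Step 2: a_2 = 5.64*(1 - 1/3) = 3.76, m(A_2) = 3.76
Step 3: a_3 = 5.64*(1 - 1/4) = 4.23, m(A_3) = 4.23
Step 4: a_4 = 5.64*(1 - 1/5) = 4.512, m(A_4) = 4.512
Step 5: a_5 = 5.64*(1 - 1/6) = 4.7, m(A_5) = 4.7
Step 6: a_6 = 5.64*(1 - 1/7) = 4.8343, m(A_6) = 4.8343
Limit: m(A_n) -> m([0,5.64]) = 5.64


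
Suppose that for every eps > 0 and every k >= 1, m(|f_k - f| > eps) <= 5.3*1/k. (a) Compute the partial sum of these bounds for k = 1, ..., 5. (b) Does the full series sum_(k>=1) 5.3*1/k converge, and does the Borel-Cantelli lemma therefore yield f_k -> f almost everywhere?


Step 1: List the terms 5.3*1/k for k = 1 to 5:
  k=1: 5.3
  k=2: 2.65
  k=3: 1.766667
  k=4: 1.325
  k=5: 1.06
Step 2: Partial sum = 5.3 + 2.65 + 1.766667 + 1.325 + 1.06
     = 12.101667
Step 3: The full series sum_(k>=1) 5.3*1/k diverges (harmonic series, p = 1; a nonzero constant multiple of a divergent series diverges).
Step 4: The (first) Borel-Cantelli lemma requires a summable sequence of measures, so it does not apply here;
        from this bound alone no conclusion about a.e. convergence can be drawn (convergence in measure still
        gives an a.e.-convergent subsequence, but not a.e. convergence of the whole sequence).
Conclusion: series diverges; Borel-Cantelli is inconclusive about a.e. convergence of f_k.


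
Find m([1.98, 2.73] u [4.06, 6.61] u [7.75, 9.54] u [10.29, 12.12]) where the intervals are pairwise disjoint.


For pairwise disjoint intervals, m(union) = sum of lengths.
= (2.73 - 1.98) + (6.61 - 4.06) + (9.54 - 7.75) + (12.12 - 10.29)
= 0.75 + 2.55 + 1.79 + 1.83
= 6.92


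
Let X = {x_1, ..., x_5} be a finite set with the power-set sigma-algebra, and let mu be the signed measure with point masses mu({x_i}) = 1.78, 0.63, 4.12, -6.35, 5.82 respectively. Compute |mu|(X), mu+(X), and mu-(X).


Step 1: Every measurable set is a union of atoms (the cells / points), so a Hahn decomposition is
  obtained by grouping atoms by sign: P = union of atoms with mu > 0, N = union of the remaining atoms.
  Atoms in P (indices): 1, 2, 3, 5;  atoms in N (indices): 4
  Positive values: 1.78, 0.63, 4.12, 5.82
  Negative values: -6.35
Step 2: mu+(X) = mu(P) = sum of positive atom values = 12.35
Step 3: mu-(X) = -mu(N) = sum of |negative atom values| = 6.35
Step 4: |mu|(X) = mu+(X) + mu-(X) = 12.35 + 6.35 = 18.7


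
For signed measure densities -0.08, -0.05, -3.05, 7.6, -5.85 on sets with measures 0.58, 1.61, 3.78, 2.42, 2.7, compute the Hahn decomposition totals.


Step 1: Compute signed measure on each set:
  Set 1: -0.08 * 0.58 = -0.0464
  Set 2: -0.05 * 1.61 = -0.0805
  Set 3: -3.05 * 3.78 = -11.529
  Set 4: 7.6 * 2.42 = 18.392
  Set 5: -5.85 * 2.7 = -15.795
Step 2: Total signed measure = (-0.0464) + (-0.0805) + (-11.529) + (18.392) + (-15.795)
     = -9.0589
Step 3: Positive part mu+(X) = sum of positive contributions = 18.392
Step 4: Negative part mu-(X) = |sum of negative contributions| = 27.4509


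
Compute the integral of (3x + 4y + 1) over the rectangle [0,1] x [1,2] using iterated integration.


By Fubini, integrate in x first, then y.
Step 1: Fix y, integrate over x in [0,1]:
  integral(3x + 4y + 1, x=0..1)
  = 3*(1^2 - 0^2)/2 + (4y + 1)*(1 - 0)
  = 1.5 + (4y + 1)*1
  = 1.5 + 4y + 1
  = 2.5 + 4y
Step 2: Integrate over y in [1,2]:
  integral(2.5 + 4y, y=1..2)
  = 2.5*1 + 4*(2^2 - 1^2)/2
  = 2.5 + 6
  = 8.5


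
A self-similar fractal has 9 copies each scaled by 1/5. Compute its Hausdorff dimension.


For a self-similar set with N copies scaled by 1/r:
dim_H = log(N)/log(r) = log(9)/log(5)
= 2.197225/1.609438
= 1.365212


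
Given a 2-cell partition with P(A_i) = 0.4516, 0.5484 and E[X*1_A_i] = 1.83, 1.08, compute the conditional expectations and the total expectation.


For each cell A_i: E[X|A_i] = E[X*1_A_i] / P(A_i)
Step 1: E[X|A_1] = 1.83 / 0.4516 = 4.052259
Step 2: E[X|A_2] = 1.08 / 0.5484 = 1.969365
Verification: E[X] = sum E[X*1_A_i] = 1.83 + 1.08 = 2.91


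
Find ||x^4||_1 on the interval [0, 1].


Step 1: ||f||_1 = (integral_0^1 |x^4|^1 dx)^(1/1)
     = (integral_0^1 x^4 dx)^(1/1)
Step 2: integral_0^1 x^4 dx = [x^5/(5)] from 0 to 1 = 1^5/5
     = 1/5 = 0.2
Step 3: ||f||_1 = (0.2)^(1/1) = 0.2


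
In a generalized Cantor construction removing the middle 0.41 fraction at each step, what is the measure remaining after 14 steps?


Step 1: At each step, fraction remaining = 1 - 0.41 = 0.59
Step 2: After 14 steps, measure = (0.59)^14
Result = 6.193386e-04


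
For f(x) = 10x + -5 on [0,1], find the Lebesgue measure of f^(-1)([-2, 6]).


f^(-1)([-2, 6]) = {x : -2 <= 10x + -5 <= 6}
Solving: (-2 - -5)/10 <= x <= (6 - -5)/10
= [0.3, 1.1]
Intersecting with [0,1]: [0.3, 1]
Measure = 1 - 0.3 = 0.7


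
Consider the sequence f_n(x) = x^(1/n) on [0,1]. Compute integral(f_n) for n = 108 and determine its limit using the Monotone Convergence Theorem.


At n = 108: f_108(x) = x^(1/108).
Step 1: integral(x^(1/108), 0, 1) = [x^(1/108+1) / (1/108+1)] from 0 to 1
     = 1 / (1/108 + 1) = 1 / ((108+1)/108) = 108/(108+1)
     = 108/109 = 0.990826
Step 2: As n -> infinity, f_n(x) = x^(1/n) -> 1 for x in (0,1], and f_n is increasing in n.
By MCT, lim_n integral(f_n) = integral(lim_n f_n) = integral(1, 0, 1) = 1.
Step 3: Verify convergence: 108/109 = 0.990826 -> 1


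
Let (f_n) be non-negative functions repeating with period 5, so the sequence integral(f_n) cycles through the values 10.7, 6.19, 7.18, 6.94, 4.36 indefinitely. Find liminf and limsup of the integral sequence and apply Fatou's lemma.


The sequence (integral(f_n)) is periodic with period 5, repeating the values 10.7, 6.19, 7.18, 6.94, 4.36 indefinitely.
Step 1: For a periodic sequence, every tail (a_m, a_(m+1), ...) contains all 5 period values infinitely often.
Step 2: Hence inf of every tail = min of the period values = min(10.7, 6.19, 7.18, 6.94, 4.36) = 4.36.
        liminf_n integral(f_n) = sup over m of (inf of tail from m) = 4.36.
Step 3: Similarly sup of every tail = max of the period values = 10.7.
        limsup_n integral(f_n) = 10.7.
Step 4: Fatou's lemma: integral(liminf_n f_n) <= liminf_n integral(f_n) = 4.36.
        So the integral of the pointwise liminf is at most 4.36.


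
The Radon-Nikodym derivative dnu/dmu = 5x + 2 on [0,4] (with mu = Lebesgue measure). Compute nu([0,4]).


nu(A) = integral_A (dnu/dmu) dmu = integral_0^4 (5x + 2) dx
Step 1: Antiderivative F(x) = (5/2)x^2 + 2x
Step 2: F(4) = (5/2)*4^2 + 2*4 = 40 + 8 = 48
Step 3: F(0) = (5/2)*0^2 + 2*0 = 0.0 + 0 = 0.0
Step 4: nu([0,4]) = F(4) - F(0) = 48 - 0.0 = 48


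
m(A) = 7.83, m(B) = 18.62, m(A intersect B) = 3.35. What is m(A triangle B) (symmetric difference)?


m(A Delta B) = m(A) + m(B) - 2*m(A n B)
= 7.83 + 18.62 - 2*3.35
= 7.83 + 18.62 - 6.7
= 19.75


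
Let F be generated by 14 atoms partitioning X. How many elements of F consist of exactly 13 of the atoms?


Each element of F is a union of some subset of the 14 atoms.
Elements that are unions of exactly 13 atoms correspond to 13-element subsets of the 14 atoms.
Count = C(14, 13) = 14! / (13! * 1!) = 14.


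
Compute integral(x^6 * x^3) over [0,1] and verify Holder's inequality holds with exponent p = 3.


Step 1: Exact integral of f*g = integral(x^9, 0, 1) = 1/10
     = 0.1
Step 2: Holder bound with p=3, q=1.5:
  ||f||_p = (integral x^18 dx)^(1/3) = (1/19)^(1/3) = 0.374756
  ||g||_q = (integral x^4.5 dx)^(1/1.5) = (1/5.5)^(1/1.5) = 0.320941
Step 3: Holder bound = ||f||_p * ||g||_q = 0.374756 * 0.320941 = 0.120275
Verification: 0.1 <= 0.120275 (Holder holds)


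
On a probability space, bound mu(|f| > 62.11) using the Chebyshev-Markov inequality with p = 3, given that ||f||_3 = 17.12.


Chebyshev/Markov inequality: mu(|f| > eps) <= (||f||_p / eps)^p
Step 1: ||f||_3 / eps = 17.12 / 62.11 = 0.27564
Step 2: Raise to power p = 3:
  (0.27564)^3 = 0.020942
Step 3: Therefore mu(|f| > 62.11) <= 0.020942


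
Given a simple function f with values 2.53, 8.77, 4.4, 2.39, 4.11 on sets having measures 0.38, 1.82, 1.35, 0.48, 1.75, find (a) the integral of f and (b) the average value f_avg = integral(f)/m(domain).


Step 1: Integral = sum(value_i * measure_i)
= 2.53*0.38 + 8.77*1.82 + 4.4*1.35 + 2.39*0.48 + 4.11*1.75
= 0.9614 + 15.9614 + 5.94 + 1.1472 + 7.1925
= 31.2025
Step 2: Total measure of domain = 0.38 + 1.82 + 1.35 + 0.48 + 1.75 = 5.78
Step 3: Average value = 31.2025 / 5.78 = 5.398356


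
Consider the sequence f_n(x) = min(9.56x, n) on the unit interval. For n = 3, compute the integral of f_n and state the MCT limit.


f(x) = 9.56x on [0,1]; f_n(x) = min(9.56x, n). At n = 3:
Step 1: f(x) reaches 3 at x = 3/9.56 = 0.313808
Step 2: integral(f_3) = integral(9.56x, 0, 0.313808) + integral(3, 0.313808, 1)
       = 9.56*0.313808^2/2 + 3*(1 - 0.313808)
       = 0.470711 + 2.058577
       = 2.529289
Step 3: As n -> infinity, f_n increases to f, so by MCT integral(f_n) -> integral(f) = 9.56/2 = 4.78.
Convergence: integral(f_3) = 2.529289 -> 4.78 as n -> infinity


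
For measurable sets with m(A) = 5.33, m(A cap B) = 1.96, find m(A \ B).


m(A \ B) = m(A) - m(A n B)
= 5.33 - 1.96
= 3.37


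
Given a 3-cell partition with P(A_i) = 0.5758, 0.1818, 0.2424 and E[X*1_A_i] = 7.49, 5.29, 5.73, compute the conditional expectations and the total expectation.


For each cell A_i: E[X|A_i] = E[X*1_A_i] / P(A_i)
Step 1: E[X|A_1] = 7.49 / 0.5758 = 13.007989
Step 2: E[X|A_2] = 5.29 / 0.1818 = 29.09791
Step 3: E[X|A_3] = 5.73 / 0.2424 = 23.638614
Verification: E[X] = sum E[X*1_A_i] = 7.49 + 5.29 + 5.73 = 18.51


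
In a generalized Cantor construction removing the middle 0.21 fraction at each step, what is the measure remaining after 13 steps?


Step 1: At each step, fraction remaining = 1 - 0.21 = 0.79
Step 2: After 13 steps, measure = (0.79)^13
Result = 0.046682


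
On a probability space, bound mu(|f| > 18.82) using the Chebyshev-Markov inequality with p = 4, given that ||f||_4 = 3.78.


Chebyshev/Markov inequality: mu(|f| > eps) <= (||f||_p / eps)^p
Step 1: ||f||_4 / eps = 3.78 / 18.82 = 0.20085
Step 2: Raise to power p = 4:
  (0.20085)^4 = 0.001627
Step 3: Therefore mu(|f| > 18.82) <= 0.001627


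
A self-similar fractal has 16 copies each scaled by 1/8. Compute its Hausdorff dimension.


For a self-similar set with N copies scaled by 1/r:
dim_H = log(N)/log(r) = log(16)/log(8)
= 2.772589/2.079442
= 1.333333


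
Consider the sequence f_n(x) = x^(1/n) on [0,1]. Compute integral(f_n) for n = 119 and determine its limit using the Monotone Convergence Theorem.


At n = 119: f_119(x) = x^(1/119).
Step 1: integral(x^(1/119), 0, 1) = [x^(1/119+1) / (1/119+1)] from 0 to 1
     = 1 / (1/119 + 1) = 1 / ((119+1)/119) = 119/(119+1)
     = 119/120 = 0.991667
Step 2: As n -> infinity, f_n(x) = x^(1/n) -> 1 for x in (0,1], and f_n is increasing in n.
By MCT, lim_n integral(f_n) = integral(lim_n f_n) = integral(1, 0, 1) = 1.
Step 3: Verify convergence: 119/120 = 0.991667 -> 1


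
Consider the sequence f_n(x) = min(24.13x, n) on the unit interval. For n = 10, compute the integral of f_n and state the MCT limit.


f(x) = 24.13x on [0,1]; f_n(x) = min(24.13x, n). At n = 10:
Step 1: f(x) reaches 10 at x = 10/24.13 = 0.414422
Step 2: integral(f_10) = integral(24.13x, 0, 0.414422) + integral(10, 0.414422, 1)
       = 24.13*0.414422^2/2 + 10*(1 - 0.414422)
       = 2.072109 + 5.855781
       = 7.927891
Step 3: As n -> infinity, f_n increases to f, so by MCT integral(f_n) -> integral(f) = 24.13/2 = 12.065.
Convergence: integral(f_10) = 7.927891 -> 12.065 as n -> infinity


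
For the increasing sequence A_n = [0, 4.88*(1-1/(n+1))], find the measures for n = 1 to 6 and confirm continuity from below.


By continuity of measure from below: if A_n increases to A, then m(A_n) -> m(A).
Here A = [0, 4.88], so m(A) = 4.88
Step 1: a_1 = 4.88*(1 - 1/2) = 2.44, m(A_1) = 2.44
Step 2: a_2 = 4.88*(1 - 1/3) = 3.2533, m(A_2) = 3.2533
Step 3: a_3 = 4.88*(1 - 1/4) = 3.66, m(A_3) = 3.66
Step 4: a_4 = 4.88*(1 - 1/5) = 3.904, m(A_4) = 3.904
Step 5: a_5 = 4.88*(1 - 1/6) = 4.0667, m(A_5) = 4.0667
Step 6: a_6 = 4.88*(1 - 1/7) = 4.1829, m(A_6) = 4.1829
Limit: m(A_n) -> m([0,4.88]) = 4.88


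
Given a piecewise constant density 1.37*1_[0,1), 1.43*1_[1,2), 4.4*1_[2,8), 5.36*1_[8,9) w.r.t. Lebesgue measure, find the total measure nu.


Integrate each piece of the Radon-Nikodym derivative:
Step 1: integral_0^1 1.37 dx = 1.37*(1-0) = 1.37*1 = 1.37
Step 2: integral_1^2 1.43 dx = 1.43*(2-1) = 1.43*1 = 1.43
Step 3: integral_2^8 4.4 dx = 4.4*(8-2) = 4.4*6 = 26.4
Step 4: integral_8^9 5.36 dx = 5.36*(9-8) = 5.36*1 = 5.36
Total: 1.37 + 1.43 + 26.4 + 5.36 = 34.56


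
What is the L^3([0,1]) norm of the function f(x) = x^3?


Step 1: ||f||_3 = (integral_0^1 |x^3|^3 dx)^(1/3)
     = (integral_0^1 x^9 dx)^(1/3)
Step 2: integral_0^1 x^9 dx = [x^10/(10)] from 0 to 1 = 1^10/10
     = 1/10 = 0.1
Step 3: ||f||_3 = (0.1)^(1/3) = 0.464159


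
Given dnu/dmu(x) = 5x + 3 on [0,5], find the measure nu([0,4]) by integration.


nu(A) = integral_A (dnu/dmu) dmu = integral_0^4 (5x + 3) dx
Step 1: Antiderivative F(x) = (5/2)x^2 + 3x
Step 2: F(4) = (5/2)*4^2 + 3*4 = 40 + 12 = 52
Step 3: F(0) = (5/2)*0^2 + 3*0 = 0.0 + 0 = 0.0
Step 4: nu([0,4]) = F(4) - F(0) = 52 - 0.0 = 52


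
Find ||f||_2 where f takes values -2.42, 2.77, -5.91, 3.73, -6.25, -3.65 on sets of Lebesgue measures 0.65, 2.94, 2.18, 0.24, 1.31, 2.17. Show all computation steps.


Step 1: Compute |f_i|^2 for each value:
  |-2.42|^2 = 5.8564
  |2.77|^2 = 7.6729
  |-5.91|^2 = 34.9281
  |3.73|^2 = 13.9129
  |-6.25|^2 = 39.0625
  |-3.65|^2 = 13.3225
Step 2: Multiply by measures and sum:
  5.8564 * 0.65 = 3.80666
  7.6729 * 2.94 = 22.558326
  34.9281 * 2.18 = 76.143258
  13.9129 * 0.24 = 3.339096
  39.0625 * 1.31 = 51.171875
  13.3225 * 2.17 = 28.909825
Sum = 3.80666 + 22.558326 + 76.143258 + 3.339096 + 51.171875 + 28.909825 = 185.92904
Step 3: Take the p-th root:
||f||_2 = (185.92904)^(1/2) = 13.63558


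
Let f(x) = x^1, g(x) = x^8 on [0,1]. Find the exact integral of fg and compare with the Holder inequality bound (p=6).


Step 1: Exact integral of f*g = integral(x^9, 0, 1) = 1/10
     = 0.1
Step 2: Holder bound with p=6, q=1.2:
  ||f||_p = (integral x^6 dx)^(1/6) = (1/7)^(1/6) = 0.72302
  ||g||_q = (integral x^9.6 dx)^(1/1.2) = (1/10.6)^(1/1.2) = 0.139823
Step 3: Holder bound = ||f||_p * ||g||_q = 0.72302 * 0.139823 = 0.101095
Verification: 0.1 <= 0.101095 (Holder holds)


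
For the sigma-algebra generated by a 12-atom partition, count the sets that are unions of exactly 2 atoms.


Each element of F is a union of some subset of the 12 atoms.
Elements that are unions of exactly 2 atoms correspond to 2-element subsets of the 12 atoms.
Count = C(12, 2) = 12! / (2! * 10!) = 66.


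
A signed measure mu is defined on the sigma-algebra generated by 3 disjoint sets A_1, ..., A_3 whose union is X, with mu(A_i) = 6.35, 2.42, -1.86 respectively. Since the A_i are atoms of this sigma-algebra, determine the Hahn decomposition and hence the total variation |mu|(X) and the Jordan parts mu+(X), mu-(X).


Step 1: Every measurable set is a union of atoms (the cells / points), so a Hahn decomposition is
  obtained by grouping atoms by sign: P = union of atoms with mu > 0, N = union of the remaining atoms.
  Atoms in P (indices): 1, 2;  atoms in N (indices): 3
  Positive values: 6.35, 2.42
  Negative values: -1.86
Step 2: mu+(X) = mu(P) = sum of positive atom values = 8.77
Step 3: mu-(X) = -mu(N) = sum of |negative atom values| = 1.86
Step 4: |mu|(X) = mu+(X) + mu-(X) = 8.77 + 1.86 = 10.63


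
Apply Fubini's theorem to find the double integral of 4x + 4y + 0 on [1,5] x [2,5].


By Fubini, integrate in x first, then y.
Step 1: Fix y, integrate over x in [1,5]:
  integral(4x + 4y + 0, x=1..5)
  = 4*(5^2 - 1^2)/2 + (4y + 0)*(5 - 1)
  = 48 + (4y + 0)*4
  = 48 + 16y + 0
  = 48 + 16y
Step 2: Integrate over y in [2,5]:
  integral(48 + 16y, y=2..5)
  = 48*3 + 16*(5^2 - 2^2)/2
  = 144 + 168
  = 312


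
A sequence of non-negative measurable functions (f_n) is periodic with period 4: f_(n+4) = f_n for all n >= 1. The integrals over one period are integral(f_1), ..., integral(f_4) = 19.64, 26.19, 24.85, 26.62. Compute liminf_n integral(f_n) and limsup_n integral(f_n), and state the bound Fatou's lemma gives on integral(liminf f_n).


The sequence (integral(f_n)) is periodic with period 4, repeating the values 19.64, 26.19, 24.85, 26.62 indefinitely.
Step 1: For a periodic sequence, every tail (a_m, a_(m+1), ...) contains all 4 period values infinitely often.
Step 2: Hence inf of every tail = min of the period values = min(19.64, 26.19, 24.85, 26.62) = 19.64.
        liminf_n integral(f_n) = sup over m of (inf of tail from m) = 19.64.
Step 3: Similarly sup of every tail = max of the period values = 26.62.
        limsup_n integral(f_n) = 26.62.
Step 4: Fatou's lemma: integral(liminf_n f_n) <= liminf_n integral(f_n) = 19.64.
        So the integral of the pointwise liminf is at most 19.64.


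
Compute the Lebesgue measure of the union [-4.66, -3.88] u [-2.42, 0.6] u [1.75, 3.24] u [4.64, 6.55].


For pairwise disjoint intervals, m(union) = sum of lengths.
= (-3.88 - -4.66) + (0.6 - -2.42) + (3.24 - 1.75) + (6.55 - 4.64)
= 0.78 + 3.02 + 1.49 + 1.91
= 7.2


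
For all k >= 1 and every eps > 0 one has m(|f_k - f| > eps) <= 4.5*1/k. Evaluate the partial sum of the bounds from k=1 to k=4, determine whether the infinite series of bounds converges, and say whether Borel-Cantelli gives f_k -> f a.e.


Step 1: List the terms 4.5*1/k for k = 1 to 4:
  k=1: 4.5
  k=2: 2.25
  k=3: 1.5
  k=4: 1.125
Step 2: Partial sum = 4.5 + 2.25 + 1.5 + 1.125
     = 9.375
Step 3: The full series sum_(k>=1) 4.5*1/k diverges (harmonic series, p = 1; a nonzero constant multiple of a divergent series diverges).
Step 4: The (first) Borel-Cantelli lemma requires a summable sequence of measures, so it does not apply here;
        from this bound alone no conclusion about a.e. convergence can be drawn (convergence in measure still
        gives an a.e.-convergent subsequence, but not a.e. convergence of the whole sequence).
Conclusion: series diverges; Borel-Cantelli is inconclusive about a.e. convergence of f_k.
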